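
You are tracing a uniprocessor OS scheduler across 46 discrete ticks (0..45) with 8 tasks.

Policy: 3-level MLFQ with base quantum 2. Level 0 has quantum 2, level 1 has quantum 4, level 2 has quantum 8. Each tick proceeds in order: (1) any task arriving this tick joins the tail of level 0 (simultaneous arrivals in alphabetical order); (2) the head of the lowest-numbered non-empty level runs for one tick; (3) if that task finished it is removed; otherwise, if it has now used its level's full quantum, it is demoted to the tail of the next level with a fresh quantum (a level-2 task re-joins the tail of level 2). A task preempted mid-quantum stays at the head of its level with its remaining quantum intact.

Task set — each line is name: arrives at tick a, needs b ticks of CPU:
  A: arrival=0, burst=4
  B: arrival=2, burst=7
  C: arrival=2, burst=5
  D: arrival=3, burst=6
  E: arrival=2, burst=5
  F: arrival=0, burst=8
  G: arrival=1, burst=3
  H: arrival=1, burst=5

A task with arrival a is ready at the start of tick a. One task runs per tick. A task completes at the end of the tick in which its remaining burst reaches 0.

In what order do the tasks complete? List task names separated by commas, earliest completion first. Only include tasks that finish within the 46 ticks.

completion order = A, G, H, C, E, D, F, B

t=0: L0/L1/L2 = AF/-/- → run A
t=1: L0/L1/L2 = AFGH/-/- → run A
t=2: L0/L1/L2 = FGHBCE/A/- → run F
t=3: L0/L1/L2 = FGHBCED/A/- → run F
t=4: L0/L1/L2 = GHBCED/AF/- → run G
t=5: L0/L1/L2 = GHBCED/AF/- → run G
t=6: L0/L1/L2 = HBCED/AFG/- → run H
t=7: L0/L1/L2 = HBCED/AFG/- → run H
t=8: L0/L1/L2 = BCED/AFGH/- → run B
t=9: L0/L1/L2 = BCED/AFGH/- → run B
t=10: L0/L1/L2 = CED/AFGHB/- → run C
t=11: L0/L1/L2 = CED/AFGHB/- → run C
t=12: L0/L1/L2 = ED/AFGHBC/- → run E
t=13: L0/L1/L2 = ED/AFGHBC/- → run E
t=14: L0/L1/L2 = D/AFGHBCE/- → run D
t=15: L0/L1/L2 = D/AFGHBCE/- → run D
t=16: L0/L1/L2 = -/AFGHBCED/- → run A
t=17: L0/L1/L2 = -/AFGHBCED/- → run A
t=18: L0/L1/L2 = -/FGHBCED/- → run F
t=19: L0/L1/L2 = -/FGHBCED/- → run F
t=20: L0/L1/L2 = -/FGHBCED/- → run F
t=21: L0/L1/L2 = -/FGHBCED/- → run F
t=22: L0/L1/L2 = -/GHBCED/F → run G
t=23: L0/L1/L2 = -/HBCED/F → run H
t=24: L0/L1/L2 = -/HBCED/F → run H
t=25: L0/L1/L2 = -/HBCED/F → run H
t=26: L0/L1/L2 = -/BCED/F → run B
t=27: L0/L1/L2 = -/BCED/F → run B
t=28: L0/L1/L2 = -/BCED/F → run B
t=29: L0/L1/L2 = -/BCED/F → run B
t=30: L0/L1/L2 = -/CED/FB → run C
t=31: L0/L1/L2 = -/CED/FB → run C
t=32: L0/L1/L2 = -/CED/FB → run C
t=33: L0/L1/L2 = -/ED/FB → run E
t=34: L0/L1/L2 = -/ED/FB → run E
t=35: L0/L1/L2 = -/ED/FB → run E
t=36: L0/L1/L2 = -/D/FB → run D
t=37: L0/L1/L2 = -/D/FB → run D
t=38: L0/L1/L2 = -/D/FB → run D
t=39: L0/L1/L2 = -/D/FB → run D
t=40: L0/L1/L2 = -/-/FB → run F
t=41: L0/L1/L2 = -/-/FB → run F
t=42: L0/L1/L2 = -/-/B → run B
t=43: (idle)
t=44: (idle)
t=45: (idle)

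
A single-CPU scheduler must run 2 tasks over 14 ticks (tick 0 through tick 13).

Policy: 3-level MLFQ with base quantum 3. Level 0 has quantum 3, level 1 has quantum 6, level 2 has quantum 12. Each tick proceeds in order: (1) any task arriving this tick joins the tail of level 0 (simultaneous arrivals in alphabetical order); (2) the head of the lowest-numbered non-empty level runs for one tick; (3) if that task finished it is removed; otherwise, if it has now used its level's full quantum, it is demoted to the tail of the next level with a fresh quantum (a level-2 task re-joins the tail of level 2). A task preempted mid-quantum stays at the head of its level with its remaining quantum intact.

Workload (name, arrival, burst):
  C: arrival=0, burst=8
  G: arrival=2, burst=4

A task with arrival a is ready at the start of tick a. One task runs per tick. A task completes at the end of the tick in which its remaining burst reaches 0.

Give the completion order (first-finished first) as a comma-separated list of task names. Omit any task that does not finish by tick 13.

t=0: L0/L1/L2 = C/-/- → run C
t=1: L0/L1/L2 = C/-/- → run C
t=2: L0/L1/L2 = CG/-/- → run C
t=3: L0/L1/L2 = G/C/- → run G
t=4: L0/L1/L2 = G/C/- → run G
t=5: L0/L1/L2 = G/C/- → run G
t=6: L0/L1/L2 = -/CG/- → run C
t=7: L0/L1/L2 = -/CG/- → run C
t=8: L0/L1/L2 = -/CG/- → run C
t=9: L0/L1/L2 = -/CG/- → run C
t=10: L0/L1/L2 = -/CG/- → run C
t=11: L0/L1/L2 = -/G/- → run G
t=12: (idle)
t=13: (idle)

completion order = C, G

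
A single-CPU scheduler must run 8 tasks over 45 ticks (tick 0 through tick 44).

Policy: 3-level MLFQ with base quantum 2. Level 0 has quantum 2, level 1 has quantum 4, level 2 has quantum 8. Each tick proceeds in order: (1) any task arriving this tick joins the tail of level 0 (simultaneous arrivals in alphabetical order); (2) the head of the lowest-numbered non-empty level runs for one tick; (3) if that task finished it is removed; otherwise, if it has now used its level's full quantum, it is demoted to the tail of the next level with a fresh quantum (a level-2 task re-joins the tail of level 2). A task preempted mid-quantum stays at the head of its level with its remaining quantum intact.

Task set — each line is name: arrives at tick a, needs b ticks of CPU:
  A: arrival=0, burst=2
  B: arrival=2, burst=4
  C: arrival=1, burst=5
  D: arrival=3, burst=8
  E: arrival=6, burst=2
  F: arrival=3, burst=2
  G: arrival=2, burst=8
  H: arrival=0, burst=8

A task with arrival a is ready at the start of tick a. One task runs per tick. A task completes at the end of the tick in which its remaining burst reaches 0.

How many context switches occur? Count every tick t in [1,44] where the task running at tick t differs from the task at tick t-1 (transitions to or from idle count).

context switches = 16

t=0: L0/L1/L2 = AH/-/- → run A
t=1: L0/L1/L2 = AHC/-/- → run A
t=2: L0/L1/L2 = HCBG/-/- → run H
t=3: L0/L1/L2 = HCBGDF/-/- → run H
t=4: L0/L1/L2 = CBGDF/H/- → run C
t=5: L0/L1/L2 = CBGDF/H/- → run C
t=6: L0/L1/L2 = BGDFE/HC/- → run B
t=7: L0/L1/L2 = BGDFE/HC/- → run B
t=8: L0/L1/L2 = GDFE/HCB/- → run G
t=9: L0/L1/L2 = GDFE/HCB/- → run G
t=10: L0/L1/L2 = DFE/HCBG/- → run D
t=11: L0/L1/L2 = DFE/HCBG/- → run D
t=12: L0/L1/L2 = FE/HCBGD/- → run F
t=13: L0/L1/L2 = FE/HCBGD/- → run F
t=14: L0/L1/L2 = E/HCBGD/- → run E
t=15: L0/L1/L2 = E/HCBGD/- → run E
t=16: L0/L1/L2 = -/HCBGD/- → run H
t=17: L0/L1/L2 = -/HCBGD/- → run H
t=18: L0/L1/L2 = -/HCBGD/- → run H
t=19: L0/L1/L2 = -/HCBGD/- → run H
t=20: L0/L1/L2 = -/CBGD/H → run C
t=21: L0/L1/L2 = -/CBGD/H → run C
t=22: L0/L1/L2 = -/CBGD/H → run C
t=23: L0/L1/L2 = -/BGD/H → run B
t=24: L0/L1/L2 = -/BGD/H → run B
t=25: L0/L1/L2 = -/GD/H → run G
t=26: L0/L1/L2 = -/GD/H → run G
t=27: L0/L1/L2 = -/GD/H → run G
t=28: L0/L1/L2 = -/GD/H → run G
t=29: L0/L1/L2 = -/D/HG → run D
t=30: L0/L1/L2 = -/D/HG → run D
t=31: L0/L1/L2 = -/D/HG → run D
t=32: L0/L1/L2 = -/D/HG → run D
t=33: L0/L1/L2 = -/-/HGD → run H
t=34: L0/L1/L2 = -/-/HGD → run H
t=35: L0/L1/L2 = -/-/GD → run G
t=36: L0/L1/L2 = -/-/GD → run G
t=37: L0/L1/L2 = -/-/D → run D
t=38: L0/L1/L2 = -/-/D → run D
t=39: (idle)
t=40: (idle)
t=41: (idle)
t=42: (idle)
t=43: (idle)
t=44: (idle)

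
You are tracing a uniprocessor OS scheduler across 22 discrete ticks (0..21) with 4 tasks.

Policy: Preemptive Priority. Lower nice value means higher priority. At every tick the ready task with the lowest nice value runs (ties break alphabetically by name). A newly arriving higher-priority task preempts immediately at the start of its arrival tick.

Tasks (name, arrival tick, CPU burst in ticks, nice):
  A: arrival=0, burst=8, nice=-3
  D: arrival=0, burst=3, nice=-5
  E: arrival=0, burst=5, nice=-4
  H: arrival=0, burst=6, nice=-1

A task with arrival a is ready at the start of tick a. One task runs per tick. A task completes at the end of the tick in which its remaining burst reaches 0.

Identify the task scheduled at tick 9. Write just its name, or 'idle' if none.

running at tick 9 = A

t=0: ready={A,D,E,H} → run D
t=1: ready={A,D,E,H} → run D
t=2: ready={A,D,E,H} → run D
t=3: ready={A,E,H} → run E
t=4: ready={A,E,H} → run E
t=5: ready={A,E,H} → run E
t=6: ready={A,E,H} → run E
t=7: ready={A,E,H} → run E
t=8: ready={A,H} → run A
t=9: ready={A,H} → run A
t=10: ready={A,H} → run A
t=11: ready={A,H} → run A
t=12: ready={A,H} → run A
t=13: ready={A,H} → run A
t=14: ready={A,H} → run A
t=15: ready={A,H} → run A
t=16: ready={H} → run H
t=17: ready={H} → run H
t=18: ready={H} → run H
t=19: ready={H} → run H
t=20: ready={H} → run H
t=21: ready={H} → run H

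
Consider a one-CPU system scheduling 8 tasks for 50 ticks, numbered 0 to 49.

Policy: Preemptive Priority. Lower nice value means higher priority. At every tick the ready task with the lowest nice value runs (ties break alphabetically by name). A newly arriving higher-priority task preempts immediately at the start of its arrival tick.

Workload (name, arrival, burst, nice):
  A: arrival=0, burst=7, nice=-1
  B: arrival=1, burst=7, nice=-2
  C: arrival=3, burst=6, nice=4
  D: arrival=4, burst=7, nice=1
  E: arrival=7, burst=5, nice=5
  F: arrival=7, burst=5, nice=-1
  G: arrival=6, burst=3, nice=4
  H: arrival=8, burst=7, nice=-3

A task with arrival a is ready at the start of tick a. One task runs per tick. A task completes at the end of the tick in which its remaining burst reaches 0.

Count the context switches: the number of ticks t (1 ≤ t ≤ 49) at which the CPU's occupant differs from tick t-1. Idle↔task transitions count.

t=0: ready={A} → run A
t=1: ready={A,B} → run B
t=2: ready={A,B} → run B
t=3: ready={A,B,C} → run B
t=4: ready={A,B,C,D} → run B
t=5: ready={A,B,C,D} → run B
t=6: ready={A,B,C,D,G} → run B
t=7: ready={A,B,C,D,E,F,G} → run B
t=8: ready={A,C,D,E,F,G,H} → run H
t=9: ready={A,C,D,E,F,G,H} → run H
t=10: ready={A,C,D,E,F,G,H} → run H
t=11: ready={A,C,D,E,F,G,H} → run H
t=12: ready={A,C,D,E,F,G,H} → run H
t=13: ready={A,C,D,E,F,G,H} → run H
t=14: ready={A,C,D,E,F,G,H} → run H
t=15: ready={A,C,D,E,F,G} → run A
t=16: ready={A,C,D,E,F,G} → run A
t=17: ready={A,C,D,E,F,G} → run A
t=18: ready={A,C,D,E,F,G} → run A
t=19: ready={A,C,D,E,F,G} → run A
t=20: ready={A,C,D,E,F,G} → run A
t=21: ready={C,D,E,F,G} → run F
t=22: ready={C,D,E,F,G} → run F
t=23: ready={C,D,E,F,G} → run F
t=24: ready={C,D,E,F,G} → run F
t=25: ready={C,D,E,F,G} → run F
t=26: ready={C,D,E,G} → run D
t=27: ready={C,D,E,G} → run D
t=28: ready={C,D,E,G} → run D
t=29: ready={C,D,E,G} → run D
t=30: ready={C,D,E,G} → run D
t=31: ready={C,D,E,G} → run D
t=32: ready={C,D,E,G} → run D
t=33: ready={C,E,G} → run C
t=34: ready={C,E,G} → run C
t=35: ready={C,E,G} → run C
t=36: ready={C,E,G} → run C
t=37: ready={C,E,G} → run C
t=38: ready={C,E,G} → run C
t=39: ready={E,G} → run G
t=40: ready={E,G} → run G
t=41: ready={E,G} → run G
t=42: ready={E} → run E
t=43: ready={E} → run E
t=44: ready={E} → run E
t=45: ready={E} → run E
t=46: ready={E} → run E
t=47: (idle)
t=48: (idle)
t=49: (idle)

context switches = 9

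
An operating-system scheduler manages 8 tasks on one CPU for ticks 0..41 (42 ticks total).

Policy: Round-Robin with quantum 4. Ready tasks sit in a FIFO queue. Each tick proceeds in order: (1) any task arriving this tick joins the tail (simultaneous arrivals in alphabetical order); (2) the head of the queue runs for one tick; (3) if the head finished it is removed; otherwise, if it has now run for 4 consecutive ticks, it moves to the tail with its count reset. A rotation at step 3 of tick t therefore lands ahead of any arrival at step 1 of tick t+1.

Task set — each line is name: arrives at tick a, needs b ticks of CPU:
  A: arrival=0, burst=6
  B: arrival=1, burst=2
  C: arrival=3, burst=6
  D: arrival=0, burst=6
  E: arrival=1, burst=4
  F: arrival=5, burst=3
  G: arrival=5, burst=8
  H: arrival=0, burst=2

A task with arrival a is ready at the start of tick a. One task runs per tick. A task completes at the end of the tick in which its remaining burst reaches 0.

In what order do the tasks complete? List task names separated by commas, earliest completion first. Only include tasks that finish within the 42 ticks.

t=0: queue=[A,D,H] q_used=0 → run A
t=1: queue=[A,D,H,B,E] q_used=1 → run A
t=2: queue=[A,D,H,B,E] q_used=2 → run A
t=3: queue=[A,D,H,B,E,C] q_used=3 → run A
t=4: queue=[D,H,B,E,C,A] q_used=0 → run D
t=5: queue=[D,H,B,E,C,A,F,G] q_used=1 → run D
t=6: queue=[D,H,B,E,C,A,F,G] q_used=2 → run D
t=7: queue=[D,H,B,E,C,A,F,G] q_used=3 → run D
t=8: queue=[H,B,E,C,A,F,G,D] q_used=0 → run H
t=9: queue=[H,B,E,C,A,F,G,D] q_used=1 → run H
t=10: queue=[B,E,C,A,F,G,D] q_used=0 → run B
t=11: queue=[B,E,C,A,F,G,D] q_used=1 → run B
t=12: queue=[E,C,A,F,G,D] q_used=0 → run E
t=13: queue=[E,C,A,F,G,D] q_used=1 → run E
t=14: queue=[E,C,A,F,G,D] q_used=2 → run E
t=15: queue=[E,C,A,F,G,D] q_used=3 → run E
t=16: queue=[C,A,F,G,D] q_used=0 → run C
t=17: queue=[C,A,F,G,D] q_used=1 → run C
t=18: queue=[C,A,F,G,D] q_used=2 → run C
t=19: queue=[C,A,F,G,D] q_used=3 → run C
t=20: queue=[A,F,G,D,C] q_used=0 → run A
t=21: queue=[A,F,G,D,C] q_used=1 → run A
t=22: queue=[F,G,D,C] q_used=0 → run F
t=23: queue=[F,G,D,C] q_used=1 → run F
t=24: queue=[F,G,D,C] q_used=2 → run F
t=25: queue=[G,D,C] q_used=0 → run G
t=26: queue=[G,D,C] q_used=1 → run G
t=27: queue=[G,D,C] q_used=2 → run G
t=28: queue=[G,D,C] q_used=3 → run G
t=29: queue=[D,C,G] q_used=0 → run D
t=30: queue=[D,C,G] q_used=1 → run D
t=31: queue=[C,G] q_used=0 → run C
t=32: queue=[C,G] q_used=1 → run C
t=33: queue=[G] q_used=0 → run G
t=34: queue=[G] q_used=1 → run G
t=35: queue=[G] q_used=2 → run G
t=36: queue=[G] q_used=3 → run G
t=37: (idle)
t=38: (idle)
t=39: (idle)
t=40: (idle)
t=41: (idle)

completion order = H, B, E, A, F, D, C, G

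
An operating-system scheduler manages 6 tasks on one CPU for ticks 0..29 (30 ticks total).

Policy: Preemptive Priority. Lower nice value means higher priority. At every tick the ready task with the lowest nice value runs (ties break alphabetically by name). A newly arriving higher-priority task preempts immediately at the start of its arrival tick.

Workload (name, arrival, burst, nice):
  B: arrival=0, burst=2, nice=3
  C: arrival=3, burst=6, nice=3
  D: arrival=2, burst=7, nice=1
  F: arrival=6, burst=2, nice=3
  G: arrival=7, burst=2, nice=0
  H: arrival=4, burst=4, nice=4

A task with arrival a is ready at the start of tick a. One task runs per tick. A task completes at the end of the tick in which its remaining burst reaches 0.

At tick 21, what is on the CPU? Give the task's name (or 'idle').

running at tick 21 = H

t=0: ready={B} → run B
t=1: ready={B} → run B
t=2: ready={D} → run D
t=3: ready={C,D} → run D
t=4: ready={C,D,H} → run D
t=5: ready={C,D,H} → run D
t=6: ready={C,D,F,H} → run D
t=7: ready={C,D,F,G,H} → run G
t=8: ready={C,D,F,G,H} → run G
t=9: ready={C,D,F,H} → run D
t=10: ready={C,D,F,H} → run D
t=11: ready={C,F,H} → run C
t=12: ready={C,F,H} → run C
t=13: ready={C,F,H} → run C
t=14: ready={C,F,H} → run C
t=15: ready={C,F,H} → run C
t=16: ready={C,F,H} → run C
t=17: ready={F,H} → run F
t=18: ready={F,H} → run F
t=19: ready={H} → run H
t=20: ready={H} → run H
t=21: ready={H} → run H
t=22: ready={H} → run H
t=23: (idle)
t=24: (idle)
t=25: (idle)
t=26: (idle)
t=27: (idle)
t=28: (idle)
t=29: (idle)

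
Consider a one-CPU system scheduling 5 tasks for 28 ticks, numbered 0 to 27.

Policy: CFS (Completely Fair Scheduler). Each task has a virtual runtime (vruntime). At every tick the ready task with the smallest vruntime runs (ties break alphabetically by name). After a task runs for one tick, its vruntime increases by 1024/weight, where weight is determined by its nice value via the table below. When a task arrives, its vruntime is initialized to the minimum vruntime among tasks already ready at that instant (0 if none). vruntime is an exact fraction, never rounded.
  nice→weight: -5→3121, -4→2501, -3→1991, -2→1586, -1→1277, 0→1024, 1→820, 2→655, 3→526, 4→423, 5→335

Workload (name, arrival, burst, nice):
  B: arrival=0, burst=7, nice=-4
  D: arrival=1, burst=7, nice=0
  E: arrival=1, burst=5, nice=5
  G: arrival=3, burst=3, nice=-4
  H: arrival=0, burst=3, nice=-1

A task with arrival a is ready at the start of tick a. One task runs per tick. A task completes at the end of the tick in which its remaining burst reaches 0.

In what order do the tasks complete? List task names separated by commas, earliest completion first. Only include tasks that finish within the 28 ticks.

t=0: vr[B=0 H=0] → run B
t=1: vr[B=1024/2501 D=0 E=0 H=0] → run D
t=2: vr[B=1024/2501 D=1 E=0 H=0] → run E
t=3: vr[B=1024/2501 D=1 E=1024/335 G=0 H=0] → run G
t=4: vr[B=1024/2501 D=1 E=1024/335 G=1024/2501 H=0] → run H
t=5: vr[B=1024/2501 D=1 E=1024/335 G=1024/2501 H=1024/1277] → run B
t=6: vr[B=2048/2501 D=1 E=1024/335 G=1024/2501 H=1024/1277] → run G
t=7: vr[B=2048/2501 D=1 E=1024/335 G=2048/2501 H=1024/1277] → run H
t=8: vr[B=2048/2501 D=1 E=1024/335 G=2048/2501 H=2048/1277] → run B
t=9: vr[B=3072/2501 D=1 E=1024/335 G=2048/2501 H=2048/1277] → run G
t=10: vr[B=3072/2501 D=1 E=1024/335 H=2048/1277] → run D
t=11: vr[B=3072/2501 D=2 E=1024/335 H=2048/1277] → run B
t=12: vr[B=4096/2501 D=2 E=1024/335 H=2048/1277] → run H
t=13: vr[B=4096/2501 D=2 E=1024/335] → run B
t=14: vr[B=5120/2501 D=2 E=1024/335] → run D
t=15: vr[B=5120/2501 D=3 E=1024/335] → run B
t=16: vr[B=6144/2501 D=3 E=1024/335] → run B
t=17: vr[D=3 E=1024/335] → run D
t=18: vr[D=4 E=1024/335] → run E
t=19: vr[D=4 E=2048/335] → run D
t=20: vr[D=5 E=2048/335] → run D
t=21: vr[D=6 E=2048/335] → run D
t=22: vr[E=2048/335] → run E
t=23: vr[E=3072/335] → run E
t=24: vr[E=4096/335] → run E
t=25: (idle)
t=26: (idle)
t=27: (idle)

completion order = G, H, B, D, E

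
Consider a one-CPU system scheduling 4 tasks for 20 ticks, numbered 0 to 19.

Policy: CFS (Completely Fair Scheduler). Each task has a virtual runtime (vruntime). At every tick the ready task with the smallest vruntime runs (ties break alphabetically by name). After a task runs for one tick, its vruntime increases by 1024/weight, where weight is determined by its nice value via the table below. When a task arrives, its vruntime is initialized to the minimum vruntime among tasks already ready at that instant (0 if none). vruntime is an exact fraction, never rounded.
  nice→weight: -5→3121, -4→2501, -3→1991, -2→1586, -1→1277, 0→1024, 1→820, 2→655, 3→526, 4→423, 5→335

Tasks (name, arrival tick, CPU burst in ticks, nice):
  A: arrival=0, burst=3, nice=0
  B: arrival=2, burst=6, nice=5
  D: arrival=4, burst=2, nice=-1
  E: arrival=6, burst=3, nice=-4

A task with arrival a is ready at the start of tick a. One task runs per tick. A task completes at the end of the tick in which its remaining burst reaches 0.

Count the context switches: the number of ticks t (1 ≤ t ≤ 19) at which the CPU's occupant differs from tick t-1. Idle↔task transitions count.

context switches = 5

t=0: vr[A=0] → run A
t=1: vr[A=1] → run A
t=2: vr[A=2 B=2] → run A
t=3: vr[B=2] → run B
t=4: vr[B=1694/335 D=1694/335] → run B
t=5: vr[B=2718/335 D=1694/335] → run D
t=6: vr[B=2718/335 D=2506278/427795 E=2506278/427795] → run D
t=7: vr[B=2718/335 E=2506278/427795] → run E
t=8: vr[B=2718/335 E=6706263358/1069915295] → run E
t=9: vr[B=2718/335 E=7144325438/1069915295] → run E
t=10: vr[B=2718/335] → run B
t=11: vr[B=3742/335] → run B
t=12: vr[B=4766/335] → run B
t=13: vr[B=1158/67] → run B
t=14: (idle)
t=15: (idle)
t=16: (idle)
t=17: (idle)
t=18: (idle)
t=19: (idle)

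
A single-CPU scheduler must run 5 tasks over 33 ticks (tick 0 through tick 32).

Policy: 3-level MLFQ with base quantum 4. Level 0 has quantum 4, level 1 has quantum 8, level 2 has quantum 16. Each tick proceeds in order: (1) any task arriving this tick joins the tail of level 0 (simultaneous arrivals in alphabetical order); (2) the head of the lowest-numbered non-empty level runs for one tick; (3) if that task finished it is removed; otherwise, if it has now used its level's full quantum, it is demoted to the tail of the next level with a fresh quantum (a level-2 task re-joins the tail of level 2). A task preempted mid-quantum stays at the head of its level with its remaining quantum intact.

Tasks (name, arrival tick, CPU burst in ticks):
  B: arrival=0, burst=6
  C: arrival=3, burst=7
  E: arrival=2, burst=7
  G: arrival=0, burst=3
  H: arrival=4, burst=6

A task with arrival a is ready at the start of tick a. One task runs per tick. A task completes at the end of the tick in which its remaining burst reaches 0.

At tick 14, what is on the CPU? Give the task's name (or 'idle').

running at tick 14 = C

t=0: L0/L1/L2 = BG/-/- → run B
t=1: L0/L1/L2 = BG/-/- → run B
t=2: L0/L1/L2 = BGE/-/- → run B
t=3: L0/L1/L2 = BGEC/-/- → run B
t=4: L0/L1/L2 = GECH/B/- → run G
t=5: L0/L1/L2 = GECH/B/- → run G
t=6: L0/L1/L2 = GECH/B/- → run G
t=7: L0/L1/L2 = ECH/B/- → run E
t=8: L0/L1/L2 = ECH/B/- → run E
t=9: L0/L1/L2 = ECH/B/- → run E
t=10: L0/L1/L2 = ECH/B/- → run E
t=11: L0/L1/L2 = CH/BE/- → run C
t=12: L0/L1/L2 = CH/BE/- → run C
t=13: L0/L1/L2 = CH/BE/- → run C
t=14: L0/L1/L2 = CH/BE/- → run C
t=15: L0/L1/L2 = H/BEC/- → run H
t=16: L0/L1/L2 = H/BEC/- → run H
t=17: L0/L1/L2 = H/BEC/- → run H
t=18: L0/L1/L2 = H/BEC/- → run H
t=19: L0/L1/L2 = -/BECH/- → run B
t=20: L0/L1/L2 = -/BECH/- → run B
t=21: L0/L1/L2 = -/ECH/- → run E
t=22: L0/L1/L2 = -/ECH/- → run E
t=23: L0/L1/L2 = -/ECH/- → run E
t=24: L0/L1/L2 = -/CH/- → run C
t=25: L0/L1/L2 = -/CH/- → run C
t=26: L0/L1/L2 = -/CH/- → run C
t=27: L0/L1/L2 = -/H/- → run H
t=28: L0/L1/L2 = -/H/- → run H
t=29: (idle)
t=30: (idle)
t=31: (idle)
t=32: (idle)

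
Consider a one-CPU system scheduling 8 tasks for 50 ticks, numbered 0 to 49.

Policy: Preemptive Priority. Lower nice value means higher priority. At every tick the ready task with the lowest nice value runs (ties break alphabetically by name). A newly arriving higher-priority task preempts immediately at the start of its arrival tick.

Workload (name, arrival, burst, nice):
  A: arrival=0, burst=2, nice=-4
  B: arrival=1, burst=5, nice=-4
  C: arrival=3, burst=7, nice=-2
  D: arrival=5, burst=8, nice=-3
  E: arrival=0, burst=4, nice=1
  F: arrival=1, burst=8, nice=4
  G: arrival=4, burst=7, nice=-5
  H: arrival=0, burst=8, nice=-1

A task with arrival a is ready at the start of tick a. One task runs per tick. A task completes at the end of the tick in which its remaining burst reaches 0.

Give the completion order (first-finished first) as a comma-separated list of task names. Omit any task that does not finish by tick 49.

completion order = A, G, B, D, C, H, E, F

t=0: ready={A,E,H} → run A
t=1: ready={A,B,E,F,H} → run A
t=2: ready={B,E,F,H} → run B
t=3: ready={B,C,E,F,H} → run B
t=4: ready={B,C,E,F,G,H} → run G
t=5: ready={B,C,D,E,F,G,H} → run G
t=6: ready={B,C,D,E,F,G,H} → run G
t=7: ready={B,C,D,E,F,G,H} → run G
t=8: ready={B,C,D,E,F,G,H} → run G
t=9: ready={B,C,D,E,F,G,H} → run G
t=10: ready={B,C,D,E,F,G,H} → run G
t=11: ready={B,C,D,E,F,H} → run B
t=12: ready={B,C,D,E,F,H} → run B
t=13: ready={B,C,D,E,F,H} → run B
t=14: ready={C,D,E,F,H} → run D
t=15: ready={C,D,E,F,H} → run D
t=16: ready={C,D,E,F,H} → run D
t=17: ready={C,D,E,F,H} → run D
t=18: ready={C,D,E,F,H} → run D
t=19: ready={C,D,E,F,H} → run D
t=20: ready={C,D,E,F,H} → run D
t=21: ready={C,D,E,F,H} → run D
t=22: ready={C,E,F,H} → run C
t=23: ready={C,E,F,H} → run C
t=24: ready={C,E,F,H} → run C
t=25: ready={C,E,F,H} → run C
t=26: ready={C,E,F,H} → run C
t=27: ready={C,E,F,H} → run C
t=28: ready={C,E,F,H} → run C
t=29: ready={E,F,H} → run H
t=30: ready={E,F,H} → run H
t=31: ready={E,F,H} → run H
t=32: ready={E,F,H} → run H
t=33: ready={E,F,H} → run H
t=34: ready={E,F,H} → run H
t=35: ready={E,F,H} → run H
t=36: ready={E,F,H} → run H
t=37: ready={E,F} → run E
t=38: ready={E,F} → run E
t=39: ready={E,F} → run E
t=40: ready={E,F} → run E
t=41: ready={F} → run F
t=42: ready={F} → run F
t=43: ready={F} → run F
t=44: ready={F} → run F
t=45: ready={F} → run F
t=46: ready={F} → run F
t=47: ready={F} → run F
t=48: ready={F} → run F
t=49: (idle)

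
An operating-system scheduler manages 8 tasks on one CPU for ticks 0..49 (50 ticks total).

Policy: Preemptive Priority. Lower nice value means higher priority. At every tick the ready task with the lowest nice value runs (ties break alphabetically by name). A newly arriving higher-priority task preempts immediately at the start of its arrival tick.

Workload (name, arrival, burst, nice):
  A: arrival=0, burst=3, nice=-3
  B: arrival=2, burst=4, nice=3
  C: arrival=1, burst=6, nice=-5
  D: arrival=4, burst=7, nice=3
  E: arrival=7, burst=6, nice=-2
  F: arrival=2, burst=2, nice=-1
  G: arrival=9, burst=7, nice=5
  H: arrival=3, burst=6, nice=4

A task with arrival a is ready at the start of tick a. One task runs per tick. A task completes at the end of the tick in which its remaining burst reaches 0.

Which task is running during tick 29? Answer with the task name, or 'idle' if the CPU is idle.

t=0: ready={A} → run A
t=1: ready={A,C} → run C
t=2: ready={A,B,C,F} → run C
t=3: ready={A,B,C,F,H} → run C
t=4: ready={A,B,C,D,F,H} → run C
t=5: ready={A,B,C,D,F,H} → run C
t=6: ready={A,B,C,D,F,H} → run C
t=7: ready={A,B,D,E,F,H} → run A
t=8: ready={A,B,D,E,F,H} → run A
t=9: ready={B,D,E,F,G,H} → run E
t=10: ready={B,D,E,F,G,H} → run E
t=11: ready={B,D,E,F,G,H} → run E
t=12: ready={B,D,E,F,G,H} → run E
t=13: ready={B,D,E,F,G,H} → run E
t=14: ready={B,D,E,F,G,H} → run E
t=15: ready={B,D,F,G,H} → run F
t=16: ready={B,D,F,G,H} → run F
t=17: ready={B,D,G,H} → run B
t=18: ready={B,D,G,H} → run B
t=19: ready={B,D,G,H} → run B
t=20: ready={B,D,G,H} → run B
t=21: ready={D,G,H} → run D
t=22: ready={D,G,H} → run D
t=23: ready={D,G,H} → run D
t=24: ready={D,G,H} → run D
t=25: ready={D,G,H} → run D
t=26: ready={D,G,H} → run D
t=27: ready={D,G,H} → run D
t=28: ready={G,H} → run H
t=29: ready={G,H} → run H
t=30: ready={G,H} → run H
t=31: ready={G,H} → run H
t=32: ready={G,H} → run H
t=33: ready={G,H} → run H
t=34: ready={G} → run G
t=35: ready={G} → run G
t=36: ready={G} → run G
t=37: ready={G} → run G
t=38: ready={G} → run G
t=39: ready={G} → run G
t=40: ready={G} → run G
t=41: (idle)
t=42: (idle)
t=43: (idle)
t=44: (idle)
t=45: (idle)
t=46: (idle)
t=47: (idle)
t=48: (idle)
t=49: (idle)

running at tick 29 = H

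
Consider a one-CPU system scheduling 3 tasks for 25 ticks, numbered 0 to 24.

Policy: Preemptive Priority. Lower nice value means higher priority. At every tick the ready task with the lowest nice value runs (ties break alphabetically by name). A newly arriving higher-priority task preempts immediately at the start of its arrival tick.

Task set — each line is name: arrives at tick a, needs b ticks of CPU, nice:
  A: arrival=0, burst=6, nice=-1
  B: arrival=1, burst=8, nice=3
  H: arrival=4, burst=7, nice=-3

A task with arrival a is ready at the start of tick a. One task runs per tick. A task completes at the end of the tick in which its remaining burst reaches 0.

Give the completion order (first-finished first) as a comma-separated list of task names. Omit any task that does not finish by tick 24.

t=0: ready={A} → run A
t=1: ready={A,B} → run A
t=2: ready={A,B} → run A
t=3: ready={A,B} → run A
t=4: ready={A,B,H} → run H
t=5: ready={A,B,H} → run H
t=6: ready={A,B,H} → run H
t=7: ready={A,B,H} → run H
t=8: ready={A,B,H} → run H
t=9: ready={A,B,H} → run H
t=10: ready={A,B,H} → run H
t=11: ready={A,B} → run A
t=12: ready={A,B} → run A
t=13: ready={B} → run B
t=14: ready={B} → run B
t=15: ready={B} → run B
t=16: ready={B} → run B
t=17: ready={B} → run B
t=18: ready={B} → run B
t=19: ready={B} → run B
t=20: ready={B} → run B
t=21: (idle)
t=22: (idle)
t=23: (idle)
t=24: (idle)

completion order = H, A, B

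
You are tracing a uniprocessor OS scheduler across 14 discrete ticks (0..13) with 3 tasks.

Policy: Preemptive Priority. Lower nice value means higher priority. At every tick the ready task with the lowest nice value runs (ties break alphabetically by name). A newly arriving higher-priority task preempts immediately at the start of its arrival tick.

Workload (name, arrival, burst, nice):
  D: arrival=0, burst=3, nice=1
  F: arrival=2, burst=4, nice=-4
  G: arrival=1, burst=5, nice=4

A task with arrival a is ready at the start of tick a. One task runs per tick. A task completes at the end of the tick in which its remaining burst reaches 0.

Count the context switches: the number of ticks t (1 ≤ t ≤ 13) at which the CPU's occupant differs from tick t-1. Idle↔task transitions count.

t=0: ready={D} → run D
t=1: ready={D,G} → run D
t=2: ready={D,F,G} → run F
t=3: ready={D,F,G} → run F
t=4: ready={D,F,G} → run F
t=5: ready={D,F,G} → run F
t=6: ready={D,G} → run D
t=7: ready={G} → run G
t=8: ready={G} → run G
t=9: ready={G} → run G
t=10: ready={G} → run G
t=11: ready={G} → run G
t=12: (idle)
t=13: (idle)

context switches = 4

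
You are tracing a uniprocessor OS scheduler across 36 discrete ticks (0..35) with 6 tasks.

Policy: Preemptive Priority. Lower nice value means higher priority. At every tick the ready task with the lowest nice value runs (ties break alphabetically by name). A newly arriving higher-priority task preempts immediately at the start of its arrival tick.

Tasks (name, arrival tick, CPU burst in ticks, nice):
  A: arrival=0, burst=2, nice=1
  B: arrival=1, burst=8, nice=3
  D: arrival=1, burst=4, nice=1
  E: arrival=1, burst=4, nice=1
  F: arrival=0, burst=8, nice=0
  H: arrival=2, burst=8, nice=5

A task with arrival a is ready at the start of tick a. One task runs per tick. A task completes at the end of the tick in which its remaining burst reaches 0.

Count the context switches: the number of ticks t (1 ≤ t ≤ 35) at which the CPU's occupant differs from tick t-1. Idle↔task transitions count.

context switches = 6

t=0: ready={A,F} → run F
t=1: ready={A,B,D,E,F} → run F
t=2: ready={A,B,D,E,F,H} → run F
t=3: ready={A,B,D,E,F,H} → run F
t=4: ready={A,B,D,E,F,H} → run F
t=5: ready={A,B,D,E,F,H} → run F
t=6: ready={A,B,D,E,F,H} → run F
t=7: ready={A,B,D,E,F,H} → run F
t=8: ready={A,B,D,E,H} → run A
t=9: ready={A,B,D,E,H} → run A
t=10: ready={B,D,E,H} → run D
t=11: ready={B,D,E,H} → run D
t=12: ready={B,D,E,H} → run D
t=13: ready={B,D,E,H} → run D
t=14: ready={B,E,H} → run E
t=15: ready={B,E,H} → run E
t=16: ready={B,E,H} → run E
t=17: ready={B,E,H} → run E
t=18: ready={B,H} → run B
t=19: ready={B,H} → run B
t=20: ready={B,H} → run B
t=21: ready={B,H} → run B
t=22: ready={B,H} → run B
t=23: ready={B,H} → run B
t=24: ready={B,H} → run B
t=25: ready={B,H} → run B
t=26: ready={H} → run H
t=27: ready={H} → run H
t=28: ready={H} → run H
t=29: ready={H} → run H
t=30: ready={H} → run H
t=31: ready={H} → run H
t=32: ready={H} → run H
t=33: ready={H} → run H
t=34: (idle)
t=35: (idle)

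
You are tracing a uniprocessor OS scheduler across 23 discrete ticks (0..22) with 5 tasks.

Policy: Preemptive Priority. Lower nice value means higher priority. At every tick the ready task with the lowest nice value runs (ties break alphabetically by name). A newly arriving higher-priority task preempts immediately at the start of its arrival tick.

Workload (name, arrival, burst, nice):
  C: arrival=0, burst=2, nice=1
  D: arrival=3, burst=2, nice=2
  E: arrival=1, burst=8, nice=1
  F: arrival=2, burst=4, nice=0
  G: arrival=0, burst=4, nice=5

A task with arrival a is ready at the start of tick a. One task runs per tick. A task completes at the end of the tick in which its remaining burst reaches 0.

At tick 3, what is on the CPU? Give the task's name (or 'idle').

running at tick 3 = F

t=0: ready={C,G} → run C
t=1: ready={C,E,G} → run C
t=2: ready={E,F,G} → run F
t=3: ready={D,E,F,G} → run F
t=4: ready={D,E,F,G} → run F
t=5: ready={D,E,F,G} → run F
t=6: ready={D,E,G} → run E
t=7: ready={D,E,G} → run E
t=8: ready={D,E,G} → run E
t=9: ready={D,E,G} → run E
t=10: ready={D,E,G} → run E
t=11: ready={D,E,G} → run E
t=12: ready={D,E,G} → run E
t=13: ready={D,E,G} → run E
t=14: ready={D,G} → run D
t=15: ready={D,G} → run D
t=16: ready={G} → run G
t=17: ready={G} → run G
t=18: ready={G} → run G
t=19: ready={G} → run G
t=20: (idle)
t=21: (idle)
t=22: (idle)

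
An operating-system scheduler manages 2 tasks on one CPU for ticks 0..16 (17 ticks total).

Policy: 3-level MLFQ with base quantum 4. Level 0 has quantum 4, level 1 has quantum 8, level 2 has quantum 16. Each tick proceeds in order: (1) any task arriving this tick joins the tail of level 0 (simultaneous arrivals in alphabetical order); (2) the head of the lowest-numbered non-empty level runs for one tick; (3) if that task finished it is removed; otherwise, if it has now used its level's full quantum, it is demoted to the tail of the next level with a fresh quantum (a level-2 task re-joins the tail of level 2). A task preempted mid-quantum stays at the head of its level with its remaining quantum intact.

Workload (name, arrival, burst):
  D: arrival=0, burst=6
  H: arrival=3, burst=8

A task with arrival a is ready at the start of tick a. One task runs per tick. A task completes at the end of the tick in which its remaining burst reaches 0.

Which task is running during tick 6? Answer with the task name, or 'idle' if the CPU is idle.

running at tick 6 = H

t=0: L0/L1/L2 = D/-/- → run D
t=1: L0/L1/L2 = D/-/- → run D
t=2: L0/L1/L2 = D/-/- → run D
t=3: L0/L1/L2 = DH/-/- → run D
t=4: L0/L1/L2 = H/D/- → run H
t=5: L0/L1/L2 = H/D/- → run H
t=6: L0/L1/L2 = H/D/- → run H
t=7: L0/L1/L2 = H/D/- → run H
t=8: L0/L1/L2 = -/DH/- → run D
t=9: L0/L1/L2 = -/DH/- → run D
t=10: L0/L1/L2 = -/H/- → run H
t=11: L0/L1/L2 = -/H/- → run H
t=12: L0/L1/L2 = -/H/- → run H
t=13: L0/L1/L2 = -/H/- → run H
t=14: (idle)
t=15: (idle)
t=16: (idle)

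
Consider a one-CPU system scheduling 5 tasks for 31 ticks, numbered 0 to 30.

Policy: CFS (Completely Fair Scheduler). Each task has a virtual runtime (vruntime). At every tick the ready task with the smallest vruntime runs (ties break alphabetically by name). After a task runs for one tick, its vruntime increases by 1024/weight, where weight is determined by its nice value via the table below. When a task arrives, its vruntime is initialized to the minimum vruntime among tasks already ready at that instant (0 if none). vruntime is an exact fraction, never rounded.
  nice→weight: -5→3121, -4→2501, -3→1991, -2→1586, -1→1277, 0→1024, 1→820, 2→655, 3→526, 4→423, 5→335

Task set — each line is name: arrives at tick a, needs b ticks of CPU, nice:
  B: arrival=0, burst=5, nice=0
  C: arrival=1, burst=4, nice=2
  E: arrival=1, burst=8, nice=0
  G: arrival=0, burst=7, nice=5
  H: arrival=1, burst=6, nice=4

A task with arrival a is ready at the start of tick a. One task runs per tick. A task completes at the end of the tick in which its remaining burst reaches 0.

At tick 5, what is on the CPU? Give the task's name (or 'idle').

running at tick 5 = B

t=0: vr[B=0 G=0] → run B
t=1: vr[B=1 C=0 E=0 G=0 H=0] → run C
t=2: vr[B=1 C=1024/655 E=0 G=0 H=0] → run E
t=3: vr[B=1 C=1024/655 E=1 G=0 H=0] → run G
t=4: vr[B=1 C=1024/655 E=1 G=1024/335 H=0] → run H
t=5: vr[B=1 C=1024/655 E=1 G=1024/335 H=1024/423] → run B
t=6: vr[B=2 C=1024/655 E=1 G=1024/335 H=1024/423] → run E
t=7: vr[B=2 C=1024/655 E=2 G=1024/335 H=1024/423] → run C
t=8: vr[B=2 C=2048/655 E=2 G=1024/335 H=1024/423] → run B
t=9: vr[B=3 C=2048/655 E=2 G=1024/335 H=1024/423] → run E
t=10: vr[B=3 C=2048/655 E=3 G=1024/335 H=1024/423] → run H
t=11: vr[B=3 C=2048/655 E=3 G=1024/335 H=2048/423] → run B
t=12: vr[B=4 C=2048/655 E=3 G=1024/335 H=2048/423] → run E
t=13: vr[B=4 C=2048/655 E=4 G=1024/335 H=2048/423] → run G
t=14: vr[B=4 C=2048/655 E=4 G=2048/335 H=2048/423] → run C
t=15: vr[B=4 C=3072/655 E=4 G=2048/335 H=2048/423] → run B
t=16: vr[C=3072/655 E=4 G=2048/335 H=2048/423] → run E
t=17: vr[C=3072/655 E=5 G=2048/335 H=2048/423] → run C
t=18: vr[E=5 G=2048/335 H=2048/423] → run H
t=19: vr[E=5 G=2048/335 H=1024/141] → run E
t=20: vr[E=6 G=2048/335 H=1024/141] → run E
t=21: vr[E=7 G=2048/335 H=1024/141] → run G
t=22: vr[E=7 G=3072/335 H=1024/141] → run E
t=23: vr[G=3072/335 H=1024/141] → run H
t=24: vr[G=3072/335 H=4096/423] → run G
t=25: vr[G=4096/335 H=4096/423] → run H
t=26: vr[G=4096/335 H=5120/423] → run H
t=27: vr[G=4096/335] → run G
t=28: vr[G=1024/67] → run G
t=29: vr[G=6144/335] → run G
t=30: (idle)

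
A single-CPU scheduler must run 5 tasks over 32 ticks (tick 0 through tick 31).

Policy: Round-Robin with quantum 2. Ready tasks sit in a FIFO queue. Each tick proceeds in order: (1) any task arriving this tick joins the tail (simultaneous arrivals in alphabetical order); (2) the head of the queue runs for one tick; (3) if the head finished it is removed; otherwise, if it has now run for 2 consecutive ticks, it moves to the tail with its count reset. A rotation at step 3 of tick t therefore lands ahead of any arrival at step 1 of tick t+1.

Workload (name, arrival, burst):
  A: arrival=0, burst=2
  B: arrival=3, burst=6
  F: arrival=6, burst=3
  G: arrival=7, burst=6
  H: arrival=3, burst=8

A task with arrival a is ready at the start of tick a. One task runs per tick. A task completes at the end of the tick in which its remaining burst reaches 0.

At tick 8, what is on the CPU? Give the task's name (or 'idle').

t=0: queue=[A] q_used=0 → run A
t=1: queue=[A] q_used=1 → run A
t=2: (idle)
t=3: queue=[B,H] q_used=0 → run B
t=4: queue=[B,H] q_used=1 → run B
t=5: queue=[H,B] q_used=0 → run H
t=6: queue=[H,B,F] q_used=1 → run H
t=7: queue=[B,F,H,G] q_used=0 → run B
t=8: queue=[B,F,H,G] q_used=1 → run B
t=9: queue=[F,H,G,B] q_used=0 → run F
t=10: queue=[F,H,G,B] q_used=1 → run F
t=11: queue=[H,G,B,F] q_used=0 → run H
t=12: queue=[H,G,B,F] q_used=1 → run H
t=13: queue=[G,B,F,H] q_used=0 → run G
t=14: queue=[G,B,F,H] q_used=1 → run G
t=15: queue=[B,F,H,G] q_used=0 → run B
t=16: queue=[B,F,H,G] q_used=1 → run B
t=17: queue=[F,H,G] q_used=0 → run F
t=18: queue=[H,G] q_used=0 → run H
t=19: queue=[H,G] q_used=1 → run H
t=20: queue=[G,H] q_used=0 → run G
t=21: queue=[G,H] q_used=1 → run G
t=22: queue=[H,G] q_used=0 → run H
t=23: queue=[H,G] q_used=1 → run H
t=24: queue=[G] q_used=0 → run G
t=25: queue=[G] q_used=1 → run G
t=26: (idle)
t=27: (idle)
t=28: (idle)
t=29: (idle)
t=30: (idle)
t=31: (idle)

running at tick 8 = B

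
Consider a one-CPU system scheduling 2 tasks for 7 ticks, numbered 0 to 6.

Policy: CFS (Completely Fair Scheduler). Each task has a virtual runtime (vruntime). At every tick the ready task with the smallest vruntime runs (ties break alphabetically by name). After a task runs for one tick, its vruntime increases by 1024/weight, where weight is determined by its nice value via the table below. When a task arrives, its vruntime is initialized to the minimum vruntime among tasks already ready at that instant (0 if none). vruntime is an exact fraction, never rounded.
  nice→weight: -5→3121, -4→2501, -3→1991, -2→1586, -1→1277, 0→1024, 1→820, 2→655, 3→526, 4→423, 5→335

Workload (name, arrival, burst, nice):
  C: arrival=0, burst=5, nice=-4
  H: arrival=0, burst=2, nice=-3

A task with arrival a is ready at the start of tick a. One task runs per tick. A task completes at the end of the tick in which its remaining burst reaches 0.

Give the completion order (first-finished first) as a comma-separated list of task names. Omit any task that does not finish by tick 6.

t=0: vr[C=0 H=0] → run C
t=1: vr[C=1024/2501 H=0] → run H
t=2: vr[C=1024/2501 H=1024/1991] → run C
t=3: vr[C=2048/2501 H=1024/1991] → run H
t=4: vr[C=2048/2501] → run C
t=5: vr[C=3072/2501] → run C
t=6: vr[C=4096/2501] → run C

completion order = H, C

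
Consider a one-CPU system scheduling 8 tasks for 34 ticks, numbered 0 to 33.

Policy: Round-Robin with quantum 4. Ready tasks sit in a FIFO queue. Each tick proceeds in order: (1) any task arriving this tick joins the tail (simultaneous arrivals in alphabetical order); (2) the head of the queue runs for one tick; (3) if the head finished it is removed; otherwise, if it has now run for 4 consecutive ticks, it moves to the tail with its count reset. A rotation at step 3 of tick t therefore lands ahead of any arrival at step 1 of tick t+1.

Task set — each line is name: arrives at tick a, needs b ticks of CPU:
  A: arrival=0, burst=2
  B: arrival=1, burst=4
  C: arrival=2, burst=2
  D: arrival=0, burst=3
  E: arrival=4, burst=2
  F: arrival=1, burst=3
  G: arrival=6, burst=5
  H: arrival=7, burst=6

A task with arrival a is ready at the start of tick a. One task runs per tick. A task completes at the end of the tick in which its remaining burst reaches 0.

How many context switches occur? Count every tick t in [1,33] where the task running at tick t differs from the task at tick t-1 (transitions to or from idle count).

t=0: queue=[A,D] q_used=0 → run A
t=1: queue=[A,D,B,F] q_used=1 → run A
t=2: queue=[D,B,F,C] q_used=0 → run D
t=3: queue=[D,B,F,C] q_used=1 → run D
t=4: queue=[D,B,F,C,E] q_used=2 → run D
t=5: queue=[B,F,C,E] q_used=0 → run B
t=6: queue=[B,F,C,E,G] q_used=1 → run B
t=7: queue=[B,F,C,E,G,H] q_used=2 → run B
t=8: queue=[B,F,C,E,G,H] q_used=3 → run B
t=9: queue=[F,C,E,G,H] q_used=0 → run F
t=10: queue=[F,C,E,G,H] q_used=1 → run F
t=11: queue=[F,C,E,G,H] q_used=2 → run F
t=12: queue=[C,E,G,H] q_used=0 → run C
t=13: queue=[C,E,G,H] q_used=1 → run C
t=14: queue=[E,G,H] q_used=0 → run E
t=15: queue=[E,G,H] q_used=1 → run E
t=16: queue=[G,H] q_used=0 → run G
t=17: queue=[G,H] q_used=1 → run G
t=18: queue=[G,H] q_used=2 → run G
t=19: queue=[G,H] q_used=3 → run G
t=20: queue=[H,G] q_used=0 → run H
t=21: queue=[H,G] q_used=1 → run H
t=22: queue=[H,G] q_used=2 → run H
t=23: queue=[H,G] q_used=3 → run H
t=24: queue=[G,H] q_used=0 → run G
t=25: queue=[H] q_used=0 → run H
t=26: queue=[H] q_used=1 → run H
t=27: (idle)
t=28: (idle)
t=29: (idle)
t=30: (idle)
t=31: (idle)
t=32: (idle)
t=33: (idle)

context switches = 10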